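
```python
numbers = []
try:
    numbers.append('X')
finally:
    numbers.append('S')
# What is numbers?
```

Step-by-step execution trace:
1. try: `numbers.append('X')` → numbers = ['X'].
2. The try body completes without raising.
3. finally always runs: `numbers.append('S')` → numbers = ['X', 'S'].
Result: ['X', 'S']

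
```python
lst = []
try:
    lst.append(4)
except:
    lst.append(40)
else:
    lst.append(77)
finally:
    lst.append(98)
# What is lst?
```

Step-by-step execution trace:
1. try: `lst.append(4)` → lst = [4]. No exception raised.
2. `except` is skipped.
3. `else` runs: `lst.append(77)` → lst = [4, 77].
4. `finally` always runs: `lst.append(98)` → lst = [4, 77, 98].
Result: [4, 77, 98]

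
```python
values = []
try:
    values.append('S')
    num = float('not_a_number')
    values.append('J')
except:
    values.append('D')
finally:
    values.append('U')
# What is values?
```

Step-by-step execution trace:
1. try: `values.append('S')` → values = ['S'].
2. `num = float('not_a_number')` raises ValueError; `values.append('J')` is not reached.
3. bare `except` matches → `values.append('D')` → values = ['S', 'D'].
4. finally always runs: `values.append('U')` → values = ['S', 'D', 'U'].
Result: ['S', 'D', 'U']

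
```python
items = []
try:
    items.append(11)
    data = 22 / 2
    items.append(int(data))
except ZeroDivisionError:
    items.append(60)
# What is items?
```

Step-by-step execution trace:
1. try: `items.append(11)` → items = [11].
2. `data = 22 / 2` → data = 11.0. No exception raised.
3. `items.append(int(data))` → items = [11, 11].
4. `except ZeroDivisionError` is skipped (no exception was raised).
Result: [11, 11]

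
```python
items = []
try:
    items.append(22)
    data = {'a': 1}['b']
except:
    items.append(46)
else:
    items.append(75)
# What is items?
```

Step-by-step execution trace:
1. try: `items.append(22)` → items = [22].
2. `data = {'a': 1}['b']` raises KeyError.
3. bare `except` matches → `items.append(46)` → items = [22, 46].
4. `else` is skipped (an exception was raised).
Result: [22, 46]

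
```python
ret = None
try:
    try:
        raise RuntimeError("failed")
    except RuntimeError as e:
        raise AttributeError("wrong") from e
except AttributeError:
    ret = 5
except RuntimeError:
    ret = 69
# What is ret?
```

Step-by-step execution trace:
1. Inner try raises RuntimeError; inner `except RuntimeError as e` catches it.
2. `raise AttributeError(...) from e` raises AttributeError (RuntimeError is attached as __cause__, but only AttributeError is active).
3. Outer `except AttributeError` matches → ret = 5.
4. `except RuntimeError` is not reached.
Result: 5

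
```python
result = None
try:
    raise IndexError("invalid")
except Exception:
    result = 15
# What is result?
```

Step-by-step execution trace:
1. `raise IndexError(...)` raises IndexError.
2. `except Exception` matches (IndexError is a subclass of Exception) → result = 15.
Result: 15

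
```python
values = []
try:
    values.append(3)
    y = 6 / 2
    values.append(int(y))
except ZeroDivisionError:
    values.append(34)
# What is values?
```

Step-by-step execution trace:
1. try: `values.append(3)` → values = [3].
2. `y = 6 / 2` → y = 3.0. No exception raised.
3. `values.append(int(y))` → values = [3, 3].
4. `except ZeroDivisionError` is skipped (no exception was raised).
Result: [3, 3]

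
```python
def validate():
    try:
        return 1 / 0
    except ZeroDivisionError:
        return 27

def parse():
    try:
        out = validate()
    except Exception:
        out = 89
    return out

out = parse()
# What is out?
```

Step-by-step execution trace:
1. `parse()` calls `validate()`.
2. In validate: `1 / 0` raises ZeroDivisionError; `except ZeroDivisionError` catches it → returns 27.
3. In parse: `out = validate()` → out = 27. No exception reaches parse.
4. `except Exception` is skipped; parse returns 27.
5. out = 27.
Result: 27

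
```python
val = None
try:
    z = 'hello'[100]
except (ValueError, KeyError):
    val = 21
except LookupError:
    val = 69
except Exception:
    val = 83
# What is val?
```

Step-by-step execution trace:
1. `z = 'hello'[100]` raises IndexError.
2. `except (ValueError, KeyError)` does not match IndexError; skipped.
3. `except LookupError` matches (IndexError is a subclass of LookupError) → val = 69.
4. `except Exception` is not reached.
Result: 69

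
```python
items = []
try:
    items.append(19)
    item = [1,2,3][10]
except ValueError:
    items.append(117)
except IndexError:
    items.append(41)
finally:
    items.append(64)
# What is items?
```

Step-by-step execution trace:
1. try: `items.append(19)` → items = [19].
2. `item = [1,2,3][10]` raises IndexError.
3. `except ValueError` does not match IndexError; skipped.
4. `except IndexError` matches → `items.append(41)` → items = [19, 41].
5. finally always runs: `items.append(64)` → items = [19, 41, 64].
Result: [19, 41, 64]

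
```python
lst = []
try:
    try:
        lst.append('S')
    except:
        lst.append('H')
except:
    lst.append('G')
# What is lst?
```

Step-by-step execution trace:
1. Inner try: `lst.append('S')` → lst = ['S']. No exception raised.
2. Inner `except` is skipped.
3. Inner try completes normally; outer `except` is skipped.
Result: ['S']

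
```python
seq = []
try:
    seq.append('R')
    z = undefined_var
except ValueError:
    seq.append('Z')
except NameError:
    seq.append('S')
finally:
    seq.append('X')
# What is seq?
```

Step-by-step execution trace:
1. try: `seq.append('R')` → seq = ['R'].
2. `z = undefined_var` raises NameError.
3. `except ValueError` does not match NameError; skipped.
4. `except NameError` matches → `seq.append('S')` → seq = ['R', 'S'].
5. finally always runs: `seq.append('X')` → seq = ['R', 'S', 'X'].
Result: ['R', 'S', 'X']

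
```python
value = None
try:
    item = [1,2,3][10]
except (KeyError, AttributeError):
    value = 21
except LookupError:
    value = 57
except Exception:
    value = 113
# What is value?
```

Step-by-step execution trace:
1. `item = [1,2,3][10]` raises IndexError.
2. `except (KeyError, AttributeError)` does not match IndexError; skipped.
3. `except LookupError` matches (IndexError is a subclass of LookupError) → value = 57.
4. `except Exception` is not reached.
Result: 57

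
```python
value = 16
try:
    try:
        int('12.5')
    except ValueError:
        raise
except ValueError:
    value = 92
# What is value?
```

Step-by-step execution trace:
1. Inner try: `int('12.5')` raises ValueError.
2. Inner `except ValueError` matches; bare `raise` re-raises the same ValueError.
3. Outer `except ValueError` matches → value = 92.
Result: 92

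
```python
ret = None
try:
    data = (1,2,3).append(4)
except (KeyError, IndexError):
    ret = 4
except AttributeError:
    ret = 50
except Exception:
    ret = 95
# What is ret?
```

Step-by-step execution trace:
1. `data = (1,2,3).append(4)` raises AttributeError.
2. `except (KeyError, IndexError)` does not match AttributeError; skipped.
3. `except AttributeError` matches (exact type match) → ret = 50.
4. `except Exception` is not reached.
Result: 50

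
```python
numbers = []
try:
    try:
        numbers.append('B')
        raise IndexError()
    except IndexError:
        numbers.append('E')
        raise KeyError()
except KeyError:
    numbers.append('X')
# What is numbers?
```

Step-by-step execution trace:
1. Inner try: `numbers.append('B')` → numbers = ['B'].
2. `raise IndexError()` raises IndexError.
3. Inner `except IndexError` matches → `numbers.append('E')` → numbers = ['B', 'E'].
4. `raise KeyError()` raises KeyError; propagates to outer try.
5. Outer `except KeyError` matches → `numbers.append('X')` → numbers = ['B', 'E', 'X'].
Result: ['B', 'E', 'X']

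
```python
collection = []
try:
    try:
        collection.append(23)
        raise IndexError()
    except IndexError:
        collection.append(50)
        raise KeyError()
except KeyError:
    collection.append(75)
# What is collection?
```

Step-by-step execution trace:
1. Inner try: `collection.append(23)` → collection = [23].
2. `raise IndexError()` raises IndexError.
3. Inner `except IndexError` matches → `collection.append(50)` → collection = [23, 50].
4. `raise KeyError()` raises KeyError; propagates to outer try.
5. Outer `except KeyError` matches → `collection.append(75)` → collection = [23, 50, 75].
Result: [23, 50, 75]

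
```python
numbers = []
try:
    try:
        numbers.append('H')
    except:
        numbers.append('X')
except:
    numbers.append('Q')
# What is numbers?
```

Step-by-step execution trace:
1. Inner try: `numbers.append('H')` → numbers = ['H']. No exception raised.
2. Inner `except` is skipped.
3. Inner try completes normally; outer `except` is skipped.
Result: ['H']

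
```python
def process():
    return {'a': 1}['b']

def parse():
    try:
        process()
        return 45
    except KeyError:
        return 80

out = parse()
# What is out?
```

Step-by-step execution trace:
1. `parse()` calls `process()`.
2. `process()` evaluates `{'a': 1}['b']`, which raises KeyError; it propagates to the caller.
3. `return 45` is not reached.
4. `except KeyError` in parse matches → returns 80.
5. out = 80.
Result: 80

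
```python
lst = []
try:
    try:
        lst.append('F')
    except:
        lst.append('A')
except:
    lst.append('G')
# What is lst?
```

Step-by-step execution trace:
1. Inner try: `lst.append('F')` → lst = ['F']. No exception raised.
2. Inner `except` is skipped.
3. Inner try completes normally; outer `except` is skipped.
Result: ['F']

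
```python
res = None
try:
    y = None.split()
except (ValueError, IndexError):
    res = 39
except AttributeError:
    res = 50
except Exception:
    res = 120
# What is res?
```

Step-by-step execution trace:
1. `y = None.split()` raises AttributeError.
2. `except (ValueError, IndexError)` does not match AttributeError; skipped.
3. `except AttributeError` matches (exact type match) → res = 50.
4. `except Exception` is not reached.
Result: 50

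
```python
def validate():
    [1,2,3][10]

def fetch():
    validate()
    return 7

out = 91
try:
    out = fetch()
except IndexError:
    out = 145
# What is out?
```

Step-by-step execution trace:
1. out starts at 91.
2. try: `fetch()` calls `validate()`.
3. `validate()` evaluates `[1,2,3][10]`, which raises IndexError; it propagates through fetch (uncaught).
4. `return 7` in fetch is not reached; the assignment to out does not complete.
5. `except IndexError` matches → out = 145.
Result: 145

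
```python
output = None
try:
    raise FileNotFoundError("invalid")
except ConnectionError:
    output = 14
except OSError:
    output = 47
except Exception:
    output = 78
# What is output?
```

Step-by-step execution trace:
1. `raise FileNotFoundError(...)` raises FileNotFoundError.
2. `except ConnectionError` does not match (FileNotFoundError is not a subclass of ConnectionError); skipped.
3. `except OSError` matches (FileNotFoundError is a subclass of OSError) → output = 47.
4. `except Exception` is not reached.
Result: 47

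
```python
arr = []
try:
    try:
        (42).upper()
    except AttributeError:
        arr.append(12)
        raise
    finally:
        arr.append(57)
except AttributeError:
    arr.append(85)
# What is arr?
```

Step-by-step execution trace:
1. Inner try: `(42).upper()` raises AttributeError.
2. Inner `except AttributeError` matches → `arr.append(12)` → arr = [12].
3. bare `raise` re-raises AttributeError.
4. Inner `finally` runs during unwinding: `arr.append(57)` → arr = [12, 57].
5. Outer `except AttributeError` matches → `arr.append(85)` → arr = [12, 57, 85].
Result: [12, 57, 85]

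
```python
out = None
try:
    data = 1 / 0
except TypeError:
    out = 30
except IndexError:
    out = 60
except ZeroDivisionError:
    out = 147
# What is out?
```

Step-by-step execution trace:
1. `data = 1 / 0` raises ZeroDivisionError.
2. `except TypeError` does not match ZeroDivisionError; skipped.
3. `except IndexError` does not match ZeroDivisionError; skipped.
4. `except ZeroDivisionError` matches → out = 147.
Result: 147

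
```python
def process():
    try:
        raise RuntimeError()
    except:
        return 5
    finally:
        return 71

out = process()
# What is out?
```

Step-by-step execution trace:
1. `process()` enters try: `raise RuntimeError()` raises RuntimeError.
2. bare `except` matches → `return 5` sets pending return value 5.
3. Before returning, `finally: return 71` runs and overrides the pending return.
4. process() returns 71 → out = 71.
Result: 71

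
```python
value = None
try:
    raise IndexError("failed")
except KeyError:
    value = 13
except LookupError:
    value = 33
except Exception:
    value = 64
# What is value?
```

Step-by-step execution trace:
1. `raise IndexError(...)` raises IndexError.
2. `except KeyError` does not match (IndexError is not a subclass of KeyError); skipped.
3. `except LookupError` matches (IndexError is a subclass of LookupError) → value = 33.
4. `except Exception` is not reached.
Result: 33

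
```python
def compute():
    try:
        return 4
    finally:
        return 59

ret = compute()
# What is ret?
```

Step-by-step execution trace:
1. `compute()` enters try: `return 4` sets pending return value 4.
2. Before returning, `finally: return 59` runs and overrides the pending return.
3. compute() returns 59 → ret = 59.
Result: 59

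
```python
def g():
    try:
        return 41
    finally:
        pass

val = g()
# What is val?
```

Step-by-step execution trace:
1. `g()` enters try: `return 41` sets pending return value 41.
2. Before returning, `finally: pass` runs (no effect).
3. g() returns 41 → val = 41.
Result: 41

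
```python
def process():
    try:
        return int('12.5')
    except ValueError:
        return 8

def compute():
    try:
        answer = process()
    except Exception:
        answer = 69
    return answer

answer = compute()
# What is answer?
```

Step-by-step execution trace:
1. `compute()` calls `process()`.
2. In process: `int('12.5')` raises ValueError; `except ValueError` catches it → returns 8.
3. In compute: `answer = process()` → answer = 8. No exception reaches compute.
4. `except Exception` is skipped; compute returns 8.
5. answer = 8.
Result: 8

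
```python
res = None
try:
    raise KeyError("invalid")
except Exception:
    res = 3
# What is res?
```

Step-by-step execution trace:
1. `raise KeyError(...)` raises KeyError.
2. `except Exception` matches (KeyError is a subclass of Exception) → res = 3.
Result: 3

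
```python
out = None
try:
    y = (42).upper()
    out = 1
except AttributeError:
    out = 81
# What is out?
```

Step-by-step execution trace:
1. `y = (42).upper()` raises AttributeError.
2. `out = 1` is not reached.
3. `except AttributeError` matches → out = 81.
Result: 81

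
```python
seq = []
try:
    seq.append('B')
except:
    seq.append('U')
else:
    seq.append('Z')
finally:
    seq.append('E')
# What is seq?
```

Step-by-step execution trace:
1. try: `seq.append('B')` → seq = ['B']. No exception raised.
2. `except` is skipped.
3. `else` runs: `seq.append('Z')` → seq = ['B', 'Z'].
4. `finally` always runs: `seq.append('E')` → seq = ['B', 'Z', 'E'].
Result: ['B', 'Z', 'E']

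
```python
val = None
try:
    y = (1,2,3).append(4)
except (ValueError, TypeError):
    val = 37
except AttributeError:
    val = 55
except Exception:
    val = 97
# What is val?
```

Step-by-step execution trace:
1. `y = (1,2,3).append(4)` raises AttributeError.
2. `except (ValueError, TypeError)` does not match AttributeError; skipped.
3. `except AttributeError` matches (exact type match) → val = 55.
4. `except Exception` is not reached.
Result: 55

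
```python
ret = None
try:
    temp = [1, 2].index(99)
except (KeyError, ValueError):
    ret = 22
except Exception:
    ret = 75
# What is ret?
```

Step-by-step execution trace:
1. `temp = [1, 2].index(99)` raises ValueError.
2. `except (KeyError, ValueError)` matches (ValueError is in the tuple) → ret = 22.
3. `except Exception` is not reached.
Result: 22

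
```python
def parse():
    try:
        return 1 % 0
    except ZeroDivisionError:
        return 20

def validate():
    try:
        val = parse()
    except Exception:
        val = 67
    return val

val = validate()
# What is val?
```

Step-by-step execution trace:
1. `validate()` calls `parse()`.
2. In parse: `1 % 0` raises ZeroDivisionError; `except ZeroDivisionError` catches it → returns 20.
3. In validate: `val = parse()` → val = 20. No exception reaches validate.
4. `except Exception` is skipped; validate returns 20.
5. val = 20.
Result: 20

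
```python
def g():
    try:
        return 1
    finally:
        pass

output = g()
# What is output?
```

Step-by-step execution trace:
1. `g()` enters try: `return 1` sets pending return value 1.
2. Before returning, `finally: pass` runs (no effect).
3. g() returns 1 → output = 1.
Result: 1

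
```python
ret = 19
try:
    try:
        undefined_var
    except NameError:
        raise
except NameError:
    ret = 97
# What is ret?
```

Step-by-step execution trace:
1. Inner try: `undefined_var` raises NameError.
2. Inner `except NameError` matches; bare `raise` re-raises the same NameError.
3. Outer `except NameError` matches → ret = 97.
Result: 97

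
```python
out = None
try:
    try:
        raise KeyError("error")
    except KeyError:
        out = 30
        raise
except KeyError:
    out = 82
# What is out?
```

Step-by-step execution trace:
1. Inner try: `raise KeyError("error")` raises KeyError.
2. Inner `except KeyError` matches → out = 30.
3. bare `raise` re-raises the same KeyError.
4. Outer `except KeyError` matches → out = 82.
Result: 82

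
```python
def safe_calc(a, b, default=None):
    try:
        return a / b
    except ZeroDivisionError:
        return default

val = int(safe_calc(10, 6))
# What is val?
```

Step-by-step execution trace:
1. `safe_calc(10, 6)` enters try: `return 10 / 6` → returns 1.6666666666666667. No exception raised.
2. `except ZeroDivisionError` is skipped.
3. `int(1.6666666666666667)` → 1 → val = 1.
Result: 1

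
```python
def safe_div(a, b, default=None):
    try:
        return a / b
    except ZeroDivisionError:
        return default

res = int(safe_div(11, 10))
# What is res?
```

Step-by-step execution trace:
1. `safe_div(11, 10)` enters try: `return 11 / 10` → returns 1.1. No exception raised.
2. `except ZeroDivisionError` is skipped.
3. `int(1.1)` → 1 → res = 1.
Result: 1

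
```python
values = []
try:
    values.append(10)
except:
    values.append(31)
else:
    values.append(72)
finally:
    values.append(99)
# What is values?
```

Step-by-step execution trace:
1. try: `values.append(10)` → values = [10]. No exception raised.
2. `except` is skipped.
3. `else` runs: `values.append(72)` → values = [10, 72].
4. `finally` always runs: `values.append(99)` → values = [10, 72, 99].
Result: [10, 72, 99]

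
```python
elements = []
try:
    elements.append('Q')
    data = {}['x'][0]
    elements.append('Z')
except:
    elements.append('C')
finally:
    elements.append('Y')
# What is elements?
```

Step-by-step execution trace:
1. try: `elements.append('Q')` → elements = ['Q'].
2. `data = {}['x'][0]` raises KeyError; `elements.append('Z')` is not reached.
3. bare `except` matches → `elements.append('C')` → elements = ['Q', 'C'].
4. finally always runs: `elements.append('Y')` → elements = ['Q', 'C', 'Y'].
Result: ['Q', 'C', 'Y']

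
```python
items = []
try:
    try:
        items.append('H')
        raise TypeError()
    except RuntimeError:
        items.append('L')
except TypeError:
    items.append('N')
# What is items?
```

Step-by-step execution trace:
1. Inner try: `items.append('H')` → items = ['H'].
2. `raise TypeError()` raises TypeError.
3. Inner `except RuntimeError` does not match TypeError; exception propagates to outer try.
4. Outer `except TypeError` matches → `items.append('N')` → items = ['H', 'N'].
Result: ['H', 'N']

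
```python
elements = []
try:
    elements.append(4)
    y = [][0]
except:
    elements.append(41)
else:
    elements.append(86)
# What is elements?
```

Step-by-step execution trace:
1. try: `elements.append(4)` → elements = [4].
2. `y = [][0]` raises IndexError.
3. bare `except` matches → `elements.append(41)` → elements = [4, 41].
4. `else` is skipped (an exception was raised).
Result: [4, 41]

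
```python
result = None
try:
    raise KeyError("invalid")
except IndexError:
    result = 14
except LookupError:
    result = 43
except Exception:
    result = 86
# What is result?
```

Step-by-step execution trace:
1. `raise KeyError(...)` raises KeyError.
2. `except IndexError` does not match (KeyError is not a subclass of IndexError); skipped.
3. `except LookupError` matches (KeyError is a subclass of LookupError) → result = 43.
4. `except Exception` is not reached.
Result: 43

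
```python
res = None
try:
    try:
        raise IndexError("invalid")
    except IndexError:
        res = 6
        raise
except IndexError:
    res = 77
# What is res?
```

Step-by-step execution trace:
1. Inner try: `raise IndexError("invalid")` raises IndexError.
2. Inner `except IndexError` matches → res = 6.
3. bare `raise` re-raises the same IndexError.
4. Outer `except IndexError` matches → res = 77.
Result: 77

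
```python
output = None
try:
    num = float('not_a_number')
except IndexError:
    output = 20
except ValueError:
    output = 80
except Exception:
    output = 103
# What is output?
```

Step-by-step execution trace:
1. `num = float('not_a_number')` raises ValueError.
2. `except IndexError` does not match ValueError; skipped.
3. `except ValueError` matches → output = 80.
4. Remaining except clauses are skipped.
Result: 80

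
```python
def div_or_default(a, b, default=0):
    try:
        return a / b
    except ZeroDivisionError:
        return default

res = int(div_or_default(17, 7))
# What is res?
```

Step-by-step execution trace:
1. `div_or_default(17, 7)` enters try: `return 17 / 7` → returns 2.4285714285714284. No exception raised.
2. `except ZeroDivisionError` is skipped.
3. `int(2.4285714285714284)` → 2 → res = 2.
Result: 2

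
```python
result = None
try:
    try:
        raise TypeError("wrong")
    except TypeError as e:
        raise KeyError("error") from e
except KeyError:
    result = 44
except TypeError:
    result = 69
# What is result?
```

Step-by-step execution trace:
1. Inner try raises TypeError; inner `except TypeError as e` catches it.
2. `raise KeyError(...) from e` raises KeyError (TypeError is attached as __cause__, but only KeyError is active).
3. Outer `except KeyError` matches → result = 44.
4. `except TypeError` is not reached.
Result: 44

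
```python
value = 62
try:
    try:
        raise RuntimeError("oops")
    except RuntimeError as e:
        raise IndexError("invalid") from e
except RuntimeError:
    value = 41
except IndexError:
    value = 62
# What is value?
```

Step-by-step execution trace:
1. Inner try raises RuntimeError; inner `except RuntimeError as e` catches it.
2. `raise IndexError(...) from e` raises IndexError (RuntimeError is attached as __cause__, but only IndexError is active).
3. Outer `except RuntimeError` does not match IndexError; skipped.
4. Outer `except IndexError` matches → value = 62.
Result: 62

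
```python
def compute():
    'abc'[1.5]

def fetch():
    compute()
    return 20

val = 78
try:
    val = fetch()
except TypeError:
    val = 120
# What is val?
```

Step-by-step execution trace:
1. val starts at 78.
2. try: `fetch()` calls `compute()`.
3. `compute()` evaluates `'abc'[1.5]`, which raises TypeError; it propagates through fetch (uncaught).
4. `return 20` in fetch is not reached; the assignment to val does not complete.
5. `except TypeError` matches → val = 120.
Result: 120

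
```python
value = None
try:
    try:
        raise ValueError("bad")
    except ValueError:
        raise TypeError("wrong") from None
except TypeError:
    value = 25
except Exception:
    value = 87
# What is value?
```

Step-by-step execution trace:
1. Inner try raises ValueError; inner `except ValueError` catches it.
2. `raise TypeError(...) from None` raises TypeError (from None suppresses __context__, but the active exception is still TypeError).
3. Outer `except TypeError` matches → value = 25.
4. `except Exception` is not reached.
Result: 25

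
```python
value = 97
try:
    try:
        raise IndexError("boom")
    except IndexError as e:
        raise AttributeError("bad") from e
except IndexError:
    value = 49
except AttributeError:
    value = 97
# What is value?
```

Step-by-step execution trace:
1. Inner try raises IndexError; inner `except IndexError as e` catches it.
2. `raise AttributeError(...) from e` raises AttributeError (IndexError is attached as __cause__, but only AttributeError is active).
3. Outer `except IndexError` does not match AttributeError; skipped.
4. Outer `except AttributeError` matches → value = 97.
Result: 97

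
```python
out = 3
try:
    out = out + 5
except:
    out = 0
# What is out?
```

Step-by-step execution trace:
1. out starts at 3.
2. try: `out = out + 5` → out = 8. No exception raised.
3. `except` is skipped.
Result: 8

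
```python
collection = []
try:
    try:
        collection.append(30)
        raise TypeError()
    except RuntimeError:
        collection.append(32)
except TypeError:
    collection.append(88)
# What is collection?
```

Step-by-step execution trace:
1. Inner try: `collection.append(30)` → collection = [30].
2. `raise TypeError()` raises TypeError.
3. Inner `except RuntimeError` does not match TypeError; exception propagates to outer try.
4. Outer `except TypeError` matches → `collection.append(88)` → collection = [30, 88].
Result: [30, 88]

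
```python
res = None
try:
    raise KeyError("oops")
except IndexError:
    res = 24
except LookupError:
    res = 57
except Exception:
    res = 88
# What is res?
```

Step-by-step execution trace:
1. `raise KeyError(...)` raises KeyError.
2. `except IndexError` does not match (KeyError is not a subclass of IndexError); skipped.
3. `except LookupError` matches (KeyError is a subclass of LookupError) → res = 57.
4. `except Exception` is not reached.
Result: 57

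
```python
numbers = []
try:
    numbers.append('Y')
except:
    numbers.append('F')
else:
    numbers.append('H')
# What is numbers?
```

Step-by-step execution trace:
1. try: `numbers.append('Y')` → numbers = ['Y']. No exception raised.
2. `except` is skipped.
3. `else` runs (try completed without exception): `numbers.append('H')` → numbers = ['Y', 'H'].
Result: ['Y', 'H']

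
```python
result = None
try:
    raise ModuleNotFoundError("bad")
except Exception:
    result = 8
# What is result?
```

Step-by-step execution trace:
1. `raise ModuleNotFoundError(...)` raises ModuleNotFoundError.
2. `except Exception` matches (ModuleNotFoundError is a subclass of Exception) → result = 8.
Result: 8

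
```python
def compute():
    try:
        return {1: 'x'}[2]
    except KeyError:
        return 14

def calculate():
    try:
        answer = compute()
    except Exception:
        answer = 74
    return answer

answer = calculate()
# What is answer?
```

Step-by-step execution trace:
1. `calculate()` calls `compute()`.
2. In compute: `{1: 'x'}[2]` raises KeyError; `except KeyError` catches it → returns 14.
3. In calculate: `answer = compute()` → answer = 14. No exception reaches calculate.
4. `except Exception` is skipped; calculate returns 14.
5. answer = 14.
Result: 14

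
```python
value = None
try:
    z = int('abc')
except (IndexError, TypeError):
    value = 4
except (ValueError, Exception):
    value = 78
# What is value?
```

Step-by-step execution trace:
1. `z = int('abc')` raises ValueError.
2. `except (IndexError, TypeError)` does not match ValueError; skipped.
3. `except (ValueError, Exception)` matches (ValueError is in the tuple) → value = 78.
Result: 78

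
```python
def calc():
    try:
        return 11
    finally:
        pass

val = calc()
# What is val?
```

Step-by-step execution trace:
1. `calc()` enters try: `return 11` sets pending return value 11.
2. Before returning, `finally: pass` runs (no effect).
3. calc() returns 11 → val = 11.
Result: 11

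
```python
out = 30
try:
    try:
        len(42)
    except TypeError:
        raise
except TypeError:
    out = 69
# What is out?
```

Step-by-step execution trace:
1. Inner try: `len(42)` raises TypeError.
2. Inner `except TypeError` matches; bare `raise` re-raises the same TypeError.
3. Outer `except TypeError` matches → out = 69.
Result: 69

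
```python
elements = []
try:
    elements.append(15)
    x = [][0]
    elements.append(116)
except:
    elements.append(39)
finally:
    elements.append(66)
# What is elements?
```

Step-by-step execution trace:
1. try: `elements.append(15)` → elements = [15].
2. `x = [][0]` raises IndexError; `elements.append(116)` is not reached.
3. bare `except` matches → `elements.append(39)` → elements = [15, 39].
4. finally always runs: `elements.append(66)` → elements = [15, 39, 66].
Result: [15, 39, 66]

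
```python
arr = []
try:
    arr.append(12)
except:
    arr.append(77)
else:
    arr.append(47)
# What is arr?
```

Step-by-step execution trace:
1. try: `arr.append(12)` → arr = [12]. No exception raised.
2. `except` is skipped.
3. `else` runs (try completed without exception): `arr.append(47)` → arr = [12, 47].
Result: [12, 47]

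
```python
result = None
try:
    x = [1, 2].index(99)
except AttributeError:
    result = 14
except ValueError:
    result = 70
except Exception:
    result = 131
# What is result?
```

Step-by-step execution trace:
1. `x = [1, 2].index(99)` raises ValueError.
2. `except AttributeError` does not match ValueError; skipped.
3. `except ValueError` matches → result = 70.
4. Remaining except clauses are skipped.
Result: 70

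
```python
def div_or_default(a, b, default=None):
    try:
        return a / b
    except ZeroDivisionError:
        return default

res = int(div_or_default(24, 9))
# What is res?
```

Step-by-step execution trace:
1. `div_or_default(24, 9)` enters try: `return 24 / 9` → returns 2.6666666666666665. No exception raised.
2. `except ZeroDivisionError` is skipped.
3. `int(2.6666666666666665)` → 2 → res = 2.
Result: 2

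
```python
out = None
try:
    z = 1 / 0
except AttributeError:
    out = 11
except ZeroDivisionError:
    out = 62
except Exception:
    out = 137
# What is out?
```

Step-by-step execution trace:
1. `z = 1 / 0` raises ZeroDivisionError.
2. `except AttributeError` does not match ZeroDivisionError; skipped.
3. `except ZeroDivisionError` matches → out = 62.
4. Remaining except clauses are skipped.
Result: 62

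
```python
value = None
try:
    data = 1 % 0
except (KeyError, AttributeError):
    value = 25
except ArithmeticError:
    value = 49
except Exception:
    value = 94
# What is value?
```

Step-by-step execution trace:
1. `data = 1 % 0` raises ZeroDivisionError.
2. `except (KeyError, AttributeError)` does not match ZeroDivisionError; skipped.
3. `except ArithmeticError` matches (ZeroDivisionError is a subclass of ArithmeticError) → value = 49.
4. `except Exception` is not reached.
Result: 49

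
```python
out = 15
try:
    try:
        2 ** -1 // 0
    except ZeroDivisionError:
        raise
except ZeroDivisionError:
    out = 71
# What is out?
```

Step-by-step execution trace:
1. Inner try: `2 ** -1 // 0` raises ZeroDivisionError.
2. Inner `except ZeroDivisionError` matches; bare `raise` re-raises the same ZeroDivisionError.
3. Outer `except ZeroDivisionError` matches → out = 71.
Result: 71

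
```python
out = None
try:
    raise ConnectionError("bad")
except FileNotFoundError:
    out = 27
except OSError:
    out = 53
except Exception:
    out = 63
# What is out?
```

Step-by-step execution trace:
1. `raise ConnectionError(...)` raises ConnectionError.
2. `except FileNotFoundError` does not match (ConnectionError is not a subclass of FileNotFoundError); skipped.
3. `except OSError` matches (ConnectionError is a subclass of OSError) → out = 53.
4. `except Exception` is not reached.
Result: 53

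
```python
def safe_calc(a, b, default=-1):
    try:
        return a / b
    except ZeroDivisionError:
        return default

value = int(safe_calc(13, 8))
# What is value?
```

Step-by-step execution trace:
1. `safe_calc(13, 8)` enters try: `return 13 / 8` → returns 1.625. No exception raised.
2. `except ZeroDivisionError` is skipped.
3. `int(1.625)` → 1 → value = 1.
Result: 1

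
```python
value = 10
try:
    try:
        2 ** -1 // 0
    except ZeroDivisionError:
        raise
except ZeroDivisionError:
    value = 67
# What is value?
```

Step-by-step execution trace:
1. Inner try: `2 ** -1 // 0` raises ZeroDivisionError.
2. Inner `except ZeroDivisionError` matches; bare `raise` re-raises the same ZeroDivisionError.
3. Outer `except ZeroDivisionError` matches → value = 67.
Result: 67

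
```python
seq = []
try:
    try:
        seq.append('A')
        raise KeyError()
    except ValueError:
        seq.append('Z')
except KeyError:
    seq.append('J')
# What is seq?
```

Step-by-step execution trace:
1. Inner try: `seq.append('A')` → seq = ['A'].
2. `raise KeyError()` raises KeyError.
3. Inner `except ValueError` does not match KeyError; exception propagates to outer try.
4. Outer `except KeyError` matches → `seq.append('J')` → seq = ['A', 'J'].
Result: ['A', 'J']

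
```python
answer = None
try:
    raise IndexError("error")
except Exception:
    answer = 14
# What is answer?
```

Step-by-step execution trace:
1. `raise IndexError(...)` raises IndexError.
2. `except Exception` matches (IndexError is a subclass of Exception) → answer = 14.
Result: 14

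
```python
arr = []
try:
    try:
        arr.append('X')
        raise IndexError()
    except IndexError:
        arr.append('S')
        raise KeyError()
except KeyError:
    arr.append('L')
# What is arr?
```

Step-by-step execution trace:
1. Inner try: `arr.append('X')` → arr = ['X'].
2. `raise IndexError()` raises IndexError.
3. Inner `except IndexError` matches → `arr.append('S')` → arr = ['X', 'S'].
4. `raise KeyError()` raises KeyError; propagates to outer try.
5. Outer `except KeyError` matches → `arr.append('L')` → arr = ['X', 'S', 'L'].
Result: ['X', 'S', 'L']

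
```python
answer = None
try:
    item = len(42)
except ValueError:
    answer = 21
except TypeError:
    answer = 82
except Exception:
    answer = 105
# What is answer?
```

Step-by-step execution trace:
1. `item = len(42)` raises TypeError.
2. `except ValueError` does not match TypeError; skipped.
3. `except TypeError` matches → answer = 82.
4. Remaining except clauses are skipped.
Result: 82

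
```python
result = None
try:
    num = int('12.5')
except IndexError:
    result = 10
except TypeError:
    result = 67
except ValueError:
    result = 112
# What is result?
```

Step-by-step execution trace:
1. `num = int('12.5')` raises ValueError.
2. `except IndexError` does not match ValueError; skipped.
3. `except TypeError` does not match ValueError; skipped.
4. `except ValueError` matches → result = 112.
Result: 112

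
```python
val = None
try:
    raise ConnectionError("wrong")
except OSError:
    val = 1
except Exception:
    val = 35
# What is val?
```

Step-by-step execution trace:
1. `raise ConnectionError(...)` raises ConnectionError.
2. `except OSError` matches (ConnectionError is a subclass of OSError) → val = 1.
3. `except Exception` is not reached.
Result: 1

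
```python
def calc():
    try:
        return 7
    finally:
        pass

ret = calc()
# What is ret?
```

Step-by-step execution trace:
1. `calc()` enters try: `return 7` sets pending return value 7.
2. Before returning, `finally: pass` runs (no effect).
3. calc() returns 7 → ret = 7.
Result: 7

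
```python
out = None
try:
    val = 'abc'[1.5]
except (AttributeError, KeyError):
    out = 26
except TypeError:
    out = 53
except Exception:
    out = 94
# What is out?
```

Step-by-step execution trace:
1. `val = 'abc'[1.5]` raises TypeError.
2. `except (AttributeError, KeyError)` does not match TypeError; skipped.
3. `except TypeError` matches (exact type match) → out = 53.
4. `except Exception` is not reached.
Result: 53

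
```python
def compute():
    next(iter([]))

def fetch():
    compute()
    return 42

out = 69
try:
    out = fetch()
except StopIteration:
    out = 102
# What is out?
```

Step-by-step execution trace:
1. out starts at 69.
2. try: `fetch()` calls `compute()`.
3. `compute()` evaluates `next(iter([]))`, which raises StopIteration; it propagates through fetch (uncaught).
4. `return 42` in fetch is not reached; the assignment to out does not complete.
5. `except StopIteration` matches → out = 102.
Result: 102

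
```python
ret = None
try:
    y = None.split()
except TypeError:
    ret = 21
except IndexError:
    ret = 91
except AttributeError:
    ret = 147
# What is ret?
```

Step-by-step execution trace:
1. `y = None.split()` raises AttributeError.
2. `except TypeError` does not match AttributeError; skipped.
3. `except IndexError` does not match AttributeError; skipped.
4. `except AttributeError` matches → ret = 147.
Result: 147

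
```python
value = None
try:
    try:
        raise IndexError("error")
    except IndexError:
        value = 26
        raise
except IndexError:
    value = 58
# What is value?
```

Step-by-step execution trace:
1. Inner try: `raise IndexError("error")` raises IndexError.
2. Inner `except IndexError` matches → value = 26.
3. bare `raise` re-raises the same IndexError.
4. Outer `except IndexError` matches → value = 58.
Result: 58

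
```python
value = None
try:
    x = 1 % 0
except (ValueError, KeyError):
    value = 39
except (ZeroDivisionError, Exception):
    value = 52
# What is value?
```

Step-by-step execution trace:
1. `x = 1 % 0` raises ZeroDivisionError.
2. `except (ValueError, KeyError)` does not match ZeroDivisionError; skipped.
3. `except (ZeroDivisionError, Exception)` matches (ZeroDivisionError is in the tuple) → value = 52.
Result: 52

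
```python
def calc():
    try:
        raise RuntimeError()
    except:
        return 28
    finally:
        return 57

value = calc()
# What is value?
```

Step-by-step execution trace:
1. `calc()` enters try: `raise RuntimeError()` raises RuntimeError.
2. bare `except` matches → `return 28` sets pending return value 28.
3. Before returning, `finally: return 57` runs and overrides the pending return.
4. calc() returns 57 → value = 57.
Result: 57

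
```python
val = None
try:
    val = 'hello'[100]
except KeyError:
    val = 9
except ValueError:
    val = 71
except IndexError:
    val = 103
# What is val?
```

Step-by-step execution trace:
1. `val = 'hello'[100]` raises IndexError.
2. `except KeyError` does not match IndexError; skipped.
3. `except ValueError` does not match IndexError; skipped.
4. `except IndexError` matches → val = 103.
Result: 103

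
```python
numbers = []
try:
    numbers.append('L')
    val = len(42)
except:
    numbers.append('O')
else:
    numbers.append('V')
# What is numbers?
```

Step-by-step execution trace:
1. try: `numbers.append('L')` → numbers = ['L'].
2. `val = len(42)` raises TypeError.
3. bare `except` matches → `numbers.append('O')` → numbers = ['L', 'O'].
4. `else` is skipped (an exception was raised).
Result: ['L', 'O']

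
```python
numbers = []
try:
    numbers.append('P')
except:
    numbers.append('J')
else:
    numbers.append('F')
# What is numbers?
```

Step-by-step execution trace:
1. try: `numbers.append('P')` → numbers = ['P']. No exception raised.
2. `except` is skipped.
3. `else` runs (try completed without exception): `numbers.append('F')` → numbers = ['P', 'F'].
Result: ['P', 'F']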